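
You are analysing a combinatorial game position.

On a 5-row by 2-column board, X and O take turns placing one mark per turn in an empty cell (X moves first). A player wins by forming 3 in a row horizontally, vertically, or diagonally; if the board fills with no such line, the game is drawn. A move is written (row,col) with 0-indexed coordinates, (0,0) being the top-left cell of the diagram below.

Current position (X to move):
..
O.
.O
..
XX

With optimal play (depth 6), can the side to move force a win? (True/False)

X winning at [../O./.O/../XX]: False

[../O./.O/../XX] X move#1: (0,0):-1/X./O./.O/../XX, (0,1):-1/.X/O./.O/../XX, (1,1):-1/../OX/.O/../XX, (2,0):+0/../O./XO/../XX*, (3,0):-1/../O./.O/X./XX, (3,1):-1/../O./.O/.X/XX
[../O./XO/../XX] O move#2: (0,0):-1/O./O./XO/../XX, (0,1):-1/.O/O./XO/../XX, (1,1):-1/../OO/XO/../XX, (3,0):+0/../O./XO/O./XX*, (3,1):-1/../O./XO/.O/XX
[../O./XO/O./XX] X move#3: (0,0):-1/X./O./XO/O./XX, (0,1):+0/.X/O./XO/O./XX*, (1,1):+0/../OX/XO/O./XX, (3,1):+0/../O./XO/OX/XX
[.X/O./XO/O./XX] O move#4: (0,0):+0/OX/O./XO/O./XX*, (1,1):+0/.X/OO/XO/O./XX, (3,1):+0/.X/O./XO/OO/XX
[OX/O./XO/O./XX] X move#5: (1,1):+0/OX/OX/XO/O./XX*, (3,1):+0/OX/O./XO/OX/XX
[OX/OX/XO/O./XX] O move#6: (3,1):+0/OX/OX/XO/OO/XX*
[OX/OX/XO/OO/XX] end (terminal +0, X#7); searched ../O./.O/../XX to 6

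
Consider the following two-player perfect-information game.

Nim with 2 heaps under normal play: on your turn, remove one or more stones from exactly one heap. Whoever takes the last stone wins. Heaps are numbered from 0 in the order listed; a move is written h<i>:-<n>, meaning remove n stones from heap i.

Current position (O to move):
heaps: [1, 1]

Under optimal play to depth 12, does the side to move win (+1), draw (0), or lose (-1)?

[(1,1)] O move#1: h0:-1:-1/(0,1)*, h1:-1:-1/(1,0)
[(0,1)] X move#2: h1:-1:+1/(0,0)*
[(0,0)] end (terminal -1, O#3); searched (1,1) to 12

value((1,1), O) = -1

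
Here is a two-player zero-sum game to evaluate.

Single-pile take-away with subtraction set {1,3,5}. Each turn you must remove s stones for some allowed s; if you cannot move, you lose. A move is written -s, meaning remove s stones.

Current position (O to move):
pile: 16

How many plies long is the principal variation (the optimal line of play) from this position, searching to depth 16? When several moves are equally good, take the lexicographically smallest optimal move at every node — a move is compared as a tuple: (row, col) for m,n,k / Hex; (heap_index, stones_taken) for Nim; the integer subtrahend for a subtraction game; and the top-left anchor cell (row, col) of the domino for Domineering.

p1 O@[16]: -1[15]-1* -3[13]-1 -5[11]-1
p2 X@[15]: -1[14]+1* -3[12]+1 -5[10]+1
p3 O@[14]: -1[13]-1* -3[11]-1 -5[9]-1
p4 X@[13]: -1[12]+1* -3[10]+1 -5[8]+1
p5 O@[12]: -1[11]-1* -3[9]-1 -5[7]-1
p6 X@[11]: -1[10]+1* -3[8]+1 -5[6]+1
p7 O@[10]: -1[9]-1* -3[7]-1 -5[5]-1
p8 X@[9]: -1[8]+1* -3[6]+1 -5[4]+1
p9 O@[8]: -1[7]-1* -3[5]-1 -5[3]-1
p10 X@[7]: -1[6]+1* -3[4]+1 -5[2]+1
p11 O@[6]: -1[5]-1* -3[3]-1 -5[1]-1
p12 X@[5]: -1[4]+1* -3[2]+1 -5[0]+1
p13 O@[4]: -1[3]-1* -3[1]-1
p14 X@[3]: -1[2]+1* -3[0]+1
p15 O@[2]: -1[1]-1*
p16 X@[1]: -1[0]+1*
p17 O@[0] terminal -1; root [16] d16

PV length from [16]: 16 plies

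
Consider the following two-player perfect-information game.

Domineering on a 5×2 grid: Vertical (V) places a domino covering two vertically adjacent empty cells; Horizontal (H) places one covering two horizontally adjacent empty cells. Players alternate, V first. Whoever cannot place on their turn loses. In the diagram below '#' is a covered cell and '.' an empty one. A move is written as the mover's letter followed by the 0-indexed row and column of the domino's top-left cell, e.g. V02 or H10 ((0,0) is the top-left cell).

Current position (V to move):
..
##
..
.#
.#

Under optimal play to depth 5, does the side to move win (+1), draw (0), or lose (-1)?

p1 V@[../##/../.#/.#]: V20[../##/#./##/.#]-1* V30[../##/../##/##]-1
p2 H@[../##/#./##/.#]: H00[##/##/#./##/.#]+1*
p3 V@[##/##/#./##/.#] terminal -1; root [../##/../.#/.#] d5

value(../##/../.#/.#, V) = -1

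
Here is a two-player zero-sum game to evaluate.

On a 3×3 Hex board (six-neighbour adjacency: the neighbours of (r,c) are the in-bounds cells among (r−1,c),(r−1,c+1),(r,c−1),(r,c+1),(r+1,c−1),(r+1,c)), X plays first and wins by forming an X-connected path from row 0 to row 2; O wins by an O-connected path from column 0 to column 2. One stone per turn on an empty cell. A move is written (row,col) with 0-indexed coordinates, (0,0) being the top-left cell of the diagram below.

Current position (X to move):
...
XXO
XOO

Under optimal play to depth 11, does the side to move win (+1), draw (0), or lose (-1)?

p1 X@[.../XXO/XOO]: (0,0)[X../XXO/XOO]+1* (0,1)[.X./XXO/XOO]+1 (0,2)[..X/XXO/XOO]+1
p2 O@[X../XXO/XOO] terminal -1; root [.../XXO/XOO] d11

value(.../XXO/XOO, X) = +1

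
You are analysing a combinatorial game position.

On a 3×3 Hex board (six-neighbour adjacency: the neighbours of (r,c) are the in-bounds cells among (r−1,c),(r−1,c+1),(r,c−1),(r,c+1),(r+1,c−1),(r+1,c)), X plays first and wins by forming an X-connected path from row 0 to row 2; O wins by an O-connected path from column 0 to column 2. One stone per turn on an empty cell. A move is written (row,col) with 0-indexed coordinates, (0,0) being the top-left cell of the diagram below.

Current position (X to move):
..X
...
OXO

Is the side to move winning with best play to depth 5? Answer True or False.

X winning at [..X/.../OXO]: True

[..X/.../OXO] X move#1: (0,0):+1/X.X/.../OXO*, (0,1):+1/.XX/.../OXO, (1,0):+1/..X/X../OXO, (1,1):+1/..X/.X./OXO, (1,2):+1/..X/..X/OXO
[X.X/.../OXO] O move#2: (0,1):-1/XOX/.../OXO*, (1,0):-1/X.X/O../OXO, (1,1):-1/X.X/.O./OXO, (1,2):-1/X.X/..O/OXO
[XOX/.../OXO] X move#3: (1,0):+1/XOX/X../OXO*, (1,1):+1/XOX/.X./OXO, (1,2):+1/XOX/..X/OXO
[XOX/X../OXO] O move#4: (1,1):-1/XOX/XO./OXO*, (1,2):-1/XOX/X.O/OXO
[XOX/XO./OXO] X move#5: (1,2):+1/XOX/XOX/OXO*
[XOX/XOX/OXO] end (terminal -1, O#6); searched ..X/.../OXO to 5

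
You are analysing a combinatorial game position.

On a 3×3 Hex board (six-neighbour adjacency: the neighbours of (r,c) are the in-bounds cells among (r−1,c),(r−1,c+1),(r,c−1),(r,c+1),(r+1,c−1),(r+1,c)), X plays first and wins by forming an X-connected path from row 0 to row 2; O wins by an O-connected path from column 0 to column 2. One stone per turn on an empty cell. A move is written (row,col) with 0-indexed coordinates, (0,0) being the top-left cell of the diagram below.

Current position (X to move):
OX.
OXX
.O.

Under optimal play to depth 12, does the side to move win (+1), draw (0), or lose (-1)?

value(OX./OXX/.O., X) = +1

ply 1, X at OX./OXX/.O. | (0,2)=+1→OXX/OXX/.O.*; (2,0)=+1→OX./OXX/XO.; (2,2)=+1→OX./OXX/.OX
ply 2, O at OXX/OXX/.O. | (2,0)=-1→OXX/OXX/OO.*; (2,2)=-1→OXX/OXX/.OO
ply 3, X at OXX/OXX/OO. | (2,2)=+1→OXX/OXX/OOX*
ply 4: OXX/OXX/OOX is terminal -1 (O); from OX./OXX/.O. depth 12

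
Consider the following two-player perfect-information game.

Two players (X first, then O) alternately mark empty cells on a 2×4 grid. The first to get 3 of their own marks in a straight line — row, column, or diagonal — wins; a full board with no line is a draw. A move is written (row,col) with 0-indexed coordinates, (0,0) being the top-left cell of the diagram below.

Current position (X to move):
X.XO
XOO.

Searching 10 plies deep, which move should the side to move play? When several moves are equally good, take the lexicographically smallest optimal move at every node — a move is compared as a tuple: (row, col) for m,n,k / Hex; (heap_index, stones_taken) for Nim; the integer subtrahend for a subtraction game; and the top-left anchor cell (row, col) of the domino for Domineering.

X's best at [X.XO/XOO.]: (0,1)

[X.XO/XOO.] X move#1: (0,1):+1/XXXO/XOO.*, (1,3):+0/X.XO/XOOX
[XXXO/XOO.] end (terminal -1, O#2); searched X.XO/XOO. to 10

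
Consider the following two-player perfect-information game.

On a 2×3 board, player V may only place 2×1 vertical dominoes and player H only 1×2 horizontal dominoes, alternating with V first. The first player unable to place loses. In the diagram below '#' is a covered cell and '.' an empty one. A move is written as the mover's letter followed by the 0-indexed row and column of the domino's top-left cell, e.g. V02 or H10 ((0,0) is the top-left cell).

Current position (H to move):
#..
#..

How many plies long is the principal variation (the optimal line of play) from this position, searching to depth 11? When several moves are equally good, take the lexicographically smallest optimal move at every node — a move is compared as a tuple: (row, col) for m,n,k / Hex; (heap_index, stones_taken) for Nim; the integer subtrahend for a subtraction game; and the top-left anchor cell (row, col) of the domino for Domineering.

PV length from [#../#..]: 1 ply

ply 1, H at #../#.. | H01=+1→###/#..*; H11=+1→#../###
ply 2: ###/#.. is terminal -1 (V); from #../#.. depth 11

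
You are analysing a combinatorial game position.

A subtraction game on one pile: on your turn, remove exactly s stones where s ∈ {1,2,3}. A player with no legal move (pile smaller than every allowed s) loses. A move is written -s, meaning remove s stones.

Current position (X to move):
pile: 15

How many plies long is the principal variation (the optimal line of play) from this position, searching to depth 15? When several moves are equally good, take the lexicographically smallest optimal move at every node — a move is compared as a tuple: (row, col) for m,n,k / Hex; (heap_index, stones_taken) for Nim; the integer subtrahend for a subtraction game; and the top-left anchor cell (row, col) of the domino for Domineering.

[15] X move#1: -1:-1/14, -2:-1/13, -3:+1/12*
[12] O move#2: -1:-1/11*, -2:-1/10, -3:-1/9
[11] X move#3: -1:-1/10, -2:-1/9, -3:+1/8*
[8] O move#4: -1:-1/7*, -2:-1/6, -3:-1/5
[7] X move#5: -1:-1/6, -2:-1/5, -3:+1/4*
[4] O move#6: -1:-1/3*, -2:-1/2, -3:-1/1
[3] X move#7: -1:-1/2, -2:-1/1, -3:+1/0*
[0] end (terminal -1, O#8); searched 15 to 15

PV length from [15]: 7 plies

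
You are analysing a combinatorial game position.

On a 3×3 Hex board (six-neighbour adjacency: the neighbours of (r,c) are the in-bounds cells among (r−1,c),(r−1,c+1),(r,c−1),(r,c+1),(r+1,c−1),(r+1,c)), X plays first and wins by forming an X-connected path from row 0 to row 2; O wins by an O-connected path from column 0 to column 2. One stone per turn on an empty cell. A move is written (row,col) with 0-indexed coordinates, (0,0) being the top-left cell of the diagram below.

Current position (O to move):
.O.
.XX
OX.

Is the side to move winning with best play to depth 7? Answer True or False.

O winning at [.O./.XX/OX.]: True

ply 1, O at .O./.XX/OX. | (0,0)=-1→OO./.XX/OX.; (0,2)=+1→.OO/.XX/OX.*; (1,0)=-1→.O./OXX/OX.; (2,2)=-1→.O./.XX/OXO
ply 2, X at .OO/.XX/OX. | (0,0)=-1→XOO/.XX/OX.*; (1,0)=-1→.OO/XXX/OX.; (2,2)=-1→.OO/.XX/OXX
ply 3, O at XOO/.XX/OX. | (1,0)=+1→XOO/OXX/OX.*; (2,2)=-1→XOO/.XX/OXO
ply 4: XOO/OXX/OX. is terminal -1 (X); from .O./.XX/OX. depth 7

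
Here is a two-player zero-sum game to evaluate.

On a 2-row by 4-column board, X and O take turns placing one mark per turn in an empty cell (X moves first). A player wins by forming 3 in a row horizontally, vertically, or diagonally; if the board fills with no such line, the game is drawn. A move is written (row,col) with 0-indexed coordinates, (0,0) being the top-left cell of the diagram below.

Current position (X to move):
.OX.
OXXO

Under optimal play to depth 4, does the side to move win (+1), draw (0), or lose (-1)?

value(.OX./OXXO, X) = 0

p1 X@[.OX./OXXO]: (0,0)[XOX./OXXO]+0* (0,3)[.OXX/OXXO]+0
p2 O@[XOX./OXXO]: (0,3)[XOXO/OXXO]+0*
p3 X@[XOXO/OXXO] terminal +0; root [.OX./OXXO] d4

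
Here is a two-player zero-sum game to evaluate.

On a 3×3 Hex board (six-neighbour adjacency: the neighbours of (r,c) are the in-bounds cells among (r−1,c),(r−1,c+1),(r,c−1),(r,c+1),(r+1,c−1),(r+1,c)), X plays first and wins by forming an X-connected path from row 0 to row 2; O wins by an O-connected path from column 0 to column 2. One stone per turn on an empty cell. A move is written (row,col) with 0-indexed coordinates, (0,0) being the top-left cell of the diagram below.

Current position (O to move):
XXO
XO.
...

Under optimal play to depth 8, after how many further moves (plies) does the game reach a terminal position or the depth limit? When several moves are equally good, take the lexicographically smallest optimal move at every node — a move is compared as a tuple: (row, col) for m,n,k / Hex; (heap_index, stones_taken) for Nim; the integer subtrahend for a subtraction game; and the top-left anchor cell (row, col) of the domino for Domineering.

p1 O@[XXO/XO./...]: (1,2)[XXO/XOO/...]-1 (2,0)[XXO/XO./O..]+1* (2,1)[XXO/XO./.O.]-1 (2,2)[XXO/XO./..O]-1
p2 X@[XXO/XO./O..] terminal -1; root [XXO/XO./...] d8

PV length from [XXO/XO./...]: 1 ply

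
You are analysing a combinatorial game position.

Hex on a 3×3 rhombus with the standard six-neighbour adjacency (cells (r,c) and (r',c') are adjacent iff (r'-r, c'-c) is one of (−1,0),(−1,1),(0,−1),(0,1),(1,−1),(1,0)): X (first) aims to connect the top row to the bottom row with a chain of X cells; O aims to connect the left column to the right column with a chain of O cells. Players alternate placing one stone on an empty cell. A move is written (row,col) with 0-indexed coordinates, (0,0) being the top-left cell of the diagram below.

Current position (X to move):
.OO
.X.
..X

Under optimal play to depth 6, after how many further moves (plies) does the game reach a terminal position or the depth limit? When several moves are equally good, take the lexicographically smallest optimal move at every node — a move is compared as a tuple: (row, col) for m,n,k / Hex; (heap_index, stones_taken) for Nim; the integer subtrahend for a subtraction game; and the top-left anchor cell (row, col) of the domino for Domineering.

PV length from [.OO/.X./..X]: 2 plies

ply 1, X at .OO/.X./..X | (0,0)=-1→XOO/.X./..X*; (1,0)=-1→.OO/XX./..X; (1,2)=-1→.OO/.XX/..X; (2,0)=-1→.OO/.X./X.X; (2,1)=-1→.OO/.X./.XX
ply 2, O at XOO/.X./..X | (1,0)=+1→XOO/OX./..X*; (1,2)=-1→XOO/.XO/..X; (2,0)=-1→XOO/.X./O.X; (2,1)=-1→XOO/.X./.OX
ply 3: XOO/OX./..X is terminal -1 (X); from .OO/.X./..X depth 6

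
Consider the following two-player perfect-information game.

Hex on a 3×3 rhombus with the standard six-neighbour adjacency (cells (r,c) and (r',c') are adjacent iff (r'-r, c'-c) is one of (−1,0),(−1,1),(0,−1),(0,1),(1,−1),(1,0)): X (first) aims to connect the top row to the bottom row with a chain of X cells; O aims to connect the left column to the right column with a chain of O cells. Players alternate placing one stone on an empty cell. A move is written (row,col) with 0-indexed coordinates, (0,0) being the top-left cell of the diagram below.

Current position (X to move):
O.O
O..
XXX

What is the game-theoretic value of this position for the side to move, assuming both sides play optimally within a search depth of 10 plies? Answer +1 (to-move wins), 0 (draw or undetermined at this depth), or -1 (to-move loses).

ply 1, X at O.O/O../XXX | (0,1)=-1→OXO/O../XXX*; (1,1)=-1→O.O/OX./XXX; (1,2)=-1→O.O/O.X/XXX
ply 2, O at OXO/O../XXX | (1,1)=+1→OXO/OO./XXX*; (1,2)=-1→OXO/O.O/XXX
ply 3: OXO/OO./XXX is terminal -1 (X); from O.O/O../XXX depth 10

value(O.O/O../XXX, X) = -1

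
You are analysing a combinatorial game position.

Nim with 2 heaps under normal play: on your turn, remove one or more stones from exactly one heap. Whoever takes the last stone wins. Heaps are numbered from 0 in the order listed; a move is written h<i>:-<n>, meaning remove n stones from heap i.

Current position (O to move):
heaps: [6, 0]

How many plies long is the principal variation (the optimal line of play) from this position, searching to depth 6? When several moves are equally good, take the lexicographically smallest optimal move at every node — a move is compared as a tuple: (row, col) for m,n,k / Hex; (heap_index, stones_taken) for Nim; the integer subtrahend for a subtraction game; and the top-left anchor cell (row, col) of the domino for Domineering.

PV length from [(6,0)]: 1 ply

p1 O@[(6,0)]: h0:-1[(5,0)]-1 h0:-2[(4,0)]-1 h0:-3[(3,0)]-1 h0:-4[(2,0)]-1 h0:-5[(1,0)]-1 h0:-6[(0,0)]+1*
p2 X@[(0,0)] terminal -1; root [(6,0)] d6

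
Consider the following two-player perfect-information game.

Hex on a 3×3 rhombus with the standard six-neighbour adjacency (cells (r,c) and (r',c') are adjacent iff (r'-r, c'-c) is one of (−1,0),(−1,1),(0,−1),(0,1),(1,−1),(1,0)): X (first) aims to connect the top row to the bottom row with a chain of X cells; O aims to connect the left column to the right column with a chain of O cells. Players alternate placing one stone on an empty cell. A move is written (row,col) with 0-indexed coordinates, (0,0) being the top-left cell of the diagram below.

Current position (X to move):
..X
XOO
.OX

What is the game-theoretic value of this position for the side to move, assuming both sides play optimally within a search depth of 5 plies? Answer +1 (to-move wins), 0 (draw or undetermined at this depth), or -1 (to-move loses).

value(..X/XOO/.OX, X) = +1

p1 X@[..X/XOO/.OX]: (0,0)[X.X/XOO/.OX]-1 (0,1)[.XX/XOO/.OX]-1 (2,0)[..X/XOO/XOX]+1*
p2 O@[..X/XOO/XOX]: (0,0)[O.X/XOO/XOX]-1* (0,1)[.OX/XOO/XOX]-1
p3 X@[O.X/XOO/XOX]: (0,1)[OXX/XOO/XOX]+1*
p4 O@[OXX/XOO/XOX] terminal -1; root [..X/XOO/.OX] d5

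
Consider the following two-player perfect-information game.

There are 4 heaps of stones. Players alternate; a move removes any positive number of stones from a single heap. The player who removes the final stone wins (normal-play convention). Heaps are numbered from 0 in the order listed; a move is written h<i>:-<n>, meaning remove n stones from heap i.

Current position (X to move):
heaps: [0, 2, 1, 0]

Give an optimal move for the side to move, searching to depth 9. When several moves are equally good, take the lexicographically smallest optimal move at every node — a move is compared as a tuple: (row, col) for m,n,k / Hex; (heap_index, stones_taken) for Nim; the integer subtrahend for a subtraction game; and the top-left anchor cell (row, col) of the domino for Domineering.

X's best at [(0,2,1,0)]: h1:-1

ply 1, X at (0,2,1,0) | h1:-1=+1→(0,1,1,0)*; h1:-2=-1→(0,0,1,0); h2:-1=-1→(0,2,0,0)
ply 2, O at (0,1,1,0) | h1:-1=-1→(0,0,1,0)*; h2:-1=-1→(0,1,0,0)
ply 3, X at (0,0,1,0) | h2:-1=+1→(0,0,0,0)*
ply 4: (0,0,0,0) is terminal -1 (O); from (0,2,1,0) depth 9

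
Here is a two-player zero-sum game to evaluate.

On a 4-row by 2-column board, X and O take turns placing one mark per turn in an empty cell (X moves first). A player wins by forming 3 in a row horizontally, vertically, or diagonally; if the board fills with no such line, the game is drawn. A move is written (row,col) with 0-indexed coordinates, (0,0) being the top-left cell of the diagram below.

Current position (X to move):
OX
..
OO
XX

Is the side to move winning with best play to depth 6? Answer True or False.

X winning at [OX/../OO/XX]: False

ply 1, X at OX/../OO/XX | (1,0)=+0→OX/X./OO/XX*; (1,1)=-1→OX/.X/OO/XX
ply 2, O at OX/X./OO/XX | (1,1)=+0→OX/XO/OO/XX*
ply 3: OX/XO/OO/XX is terminal +0 (X); from OX/../OO/XX depth 6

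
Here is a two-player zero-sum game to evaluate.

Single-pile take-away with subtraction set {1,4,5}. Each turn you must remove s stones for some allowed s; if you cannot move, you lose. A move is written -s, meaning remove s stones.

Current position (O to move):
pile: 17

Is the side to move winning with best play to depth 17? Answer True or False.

O winning at [17]: True

p1 O@[17]: -1[16]+1* -4[13]-1 -5[12]-1
p2 X@[16]: -1[15]-1* -4[12]-1 -5[11]-1
p3 O@[15]: -1[14]-1 -4[11]-1 -5[10]+1*
p4 X@[10]: -1[9]-1* -4[6]-1 -5[5]-1
p5 O@[9]: -1[8]+1* -4[5]-1 -5[4]-1
p6 X@[8]: -1[7]-1* -4[4]-1 -5[3]-1
p7 O@[7]: -1[6]-1 -4[3]-1 -5[2]+1*
p8 X@[2]: -1[1]-1*
p9 O@[1]: -1[0]+1*
p10 X@[0] terminal -1; root [17] d17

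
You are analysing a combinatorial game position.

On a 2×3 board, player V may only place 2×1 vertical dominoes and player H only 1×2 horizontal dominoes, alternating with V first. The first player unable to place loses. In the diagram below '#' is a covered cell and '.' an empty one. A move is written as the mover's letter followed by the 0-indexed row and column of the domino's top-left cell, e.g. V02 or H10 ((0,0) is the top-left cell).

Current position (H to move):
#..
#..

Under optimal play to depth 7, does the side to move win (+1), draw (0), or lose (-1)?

value(#../#.., H) = +1

p1 H@[#../#..]: H01[###/#..]+1* H11[#../###]+1
p2 V@[###/#..] terminal -1; root [#../#..] d7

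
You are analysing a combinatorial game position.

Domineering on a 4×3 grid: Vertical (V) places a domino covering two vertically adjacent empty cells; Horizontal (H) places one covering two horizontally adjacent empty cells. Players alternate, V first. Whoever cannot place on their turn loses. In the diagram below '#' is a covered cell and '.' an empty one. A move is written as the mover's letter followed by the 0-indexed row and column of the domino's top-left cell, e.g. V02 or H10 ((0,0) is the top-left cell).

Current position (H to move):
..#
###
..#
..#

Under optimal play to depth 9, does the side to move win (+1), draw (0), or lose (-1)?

[..#/###/..#/..#] H move#1: H00:-1/###/###/..#/..#, H20:+1/..#/###/###/..#*, H30:+1/..#/###/..#/###
[..#/###/###/..#] end (terminal -1, V#2); searched ..#/###/..#/..# to 9

value(..#/###/..#/..#, H) = +1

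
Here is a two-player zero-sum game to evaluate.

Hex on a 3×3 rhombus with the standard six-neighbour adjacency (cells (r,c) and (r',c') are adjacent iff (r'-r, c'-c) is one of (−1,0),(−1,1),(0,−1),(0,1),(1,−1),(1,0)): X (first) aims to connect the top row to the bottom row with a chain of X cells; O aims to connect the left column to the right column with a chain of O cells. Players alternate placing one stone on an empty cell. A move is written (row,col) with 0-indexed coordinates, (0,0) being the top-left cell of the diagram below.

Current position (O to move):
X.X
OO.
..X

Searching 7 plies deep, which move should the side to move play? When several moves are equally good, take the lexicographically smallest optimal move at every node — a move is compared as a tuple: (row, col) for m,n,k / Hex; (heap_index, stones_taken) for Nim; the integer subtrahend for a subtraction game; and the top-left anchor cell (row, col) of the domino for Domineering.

p1 O@[X.X/OO./..X]: (0,1)[XOX/OO./..X]-1 (1,2)[X.X/OOO/..X]+1* (2,0)[X.X/OO./O.X]-1 (2,1)[X.X/OO./.OX]-1
p2 X@[X.X/OOO/..X] terminal -1; root [X.X/OO./..X] d7

O's best at [X.X/OO./..X]: (1,2)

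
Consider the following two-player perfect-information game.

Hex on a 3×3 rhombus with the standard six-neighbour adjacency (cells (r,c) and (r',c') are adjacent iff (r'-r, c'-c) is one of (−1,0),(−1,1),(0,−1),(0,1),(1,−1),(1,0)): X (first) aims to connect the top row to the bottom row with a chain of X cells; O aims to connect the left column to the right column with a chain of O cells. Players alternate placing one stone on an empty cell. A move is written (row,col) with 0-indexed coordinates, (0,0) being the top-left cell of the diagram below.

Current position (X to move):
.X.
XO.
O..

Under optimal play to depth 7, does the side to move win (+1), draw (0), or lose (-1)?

p1 X@[.X./XO./O..]: (0,0)[XX./XO./O..]-1* (0,2)[.XX/XO./O..]-1 (1,2)[.X./XOX/O..]-1 (2,1)[.X./XO./OX.]-1 (2,2)[.X./XO./O.X]-1
p2 O@[XX./XO./O..]: (0,2)[XXO/XO./O..]+1* (1,2)[XX./XOO/O..]+1 (2,1)[XX./XO./OO.]+1 (2,2)[XX./XO./O.O]+1
p3 X@[XXO/XO./O..] terminal -1; root [.X./XO./O..] d7

value(.X./XO./O.., X) = -1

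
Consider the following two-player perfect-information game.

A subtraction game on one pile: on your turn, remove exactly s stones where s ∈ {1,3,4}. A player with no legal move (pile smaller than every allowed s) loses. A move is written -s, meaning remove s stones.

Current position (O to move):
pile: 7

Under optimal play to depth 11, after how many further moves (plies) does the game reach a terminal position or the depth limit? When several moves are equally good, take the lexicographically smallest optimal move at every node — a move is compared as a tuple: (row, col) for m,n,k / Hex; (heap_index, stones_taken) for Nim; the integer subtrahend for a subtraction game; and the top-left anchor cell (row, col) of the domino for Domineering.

PV length from [7]: 4 plies

[7] O move#1: -1:-1/6*, -3:-1/4, -4:-1/3
[6] X move#2: -1:-1/5, -3:-1/3, -4:+1/2*
[2] O move#3: -1:-1/1*
[1] X move#4: -1:+1/0*
[0] end (terminal -1, O#5); searched 7 to 11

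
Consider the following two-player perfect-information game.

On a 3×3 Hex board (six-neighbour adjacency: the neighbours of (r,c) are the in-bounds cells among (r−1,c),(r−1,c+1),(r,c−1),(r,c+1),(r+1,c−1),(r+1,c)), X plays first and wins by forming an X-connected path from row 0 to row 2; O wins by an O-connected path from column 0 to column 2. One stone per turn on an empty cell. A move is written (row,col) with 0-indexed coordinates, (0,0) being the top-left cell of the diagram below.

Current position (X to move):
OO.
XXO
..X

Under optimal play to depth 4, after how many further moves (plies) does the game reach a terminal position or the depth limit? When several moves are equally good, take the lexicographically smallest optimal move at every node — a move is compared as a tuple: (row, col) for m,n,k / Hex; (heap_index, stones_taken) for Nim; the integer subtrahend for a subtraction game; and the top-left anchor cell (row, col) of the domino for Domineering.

p1 X@[OO./XXO/..X]: (0,2)[OOX/XXO/..X]+1* (2,0)[OO./XXO/X.X]-1 (2,1)[OO./XXO/.XX]-1
p2 O@[OOX/XXO/..X]: (2,0)[OOX/XXO/O.X]-1* (2,1)[OOX/XXO/.OX]-1
p3 X@[OOX/XXO/O.X]: (2,1)[OOX/XXO/OXX]+1*
p4 O@[OOX/XXO/OXX] terminal -1; root [OO./XXO/..X] d4

PV length from [OO./XXO/..X]: 3 plies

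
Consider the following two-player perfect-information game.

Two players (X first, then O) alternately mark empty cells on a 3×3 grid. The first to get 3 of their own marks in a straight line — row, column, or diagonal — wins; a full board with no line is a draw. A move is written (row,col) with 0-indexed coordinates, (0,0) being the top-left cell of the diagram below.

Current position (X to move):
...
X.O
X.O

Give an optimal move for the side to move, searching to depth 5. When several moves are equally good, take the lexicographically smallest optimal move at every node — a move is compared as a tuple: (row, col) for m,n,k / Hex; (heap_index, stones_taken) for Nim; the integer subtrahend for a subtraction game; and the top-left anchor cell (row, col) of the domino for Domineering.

ply 1, X at .../X.O/X.O | (0,0)=+1→X../X.O/X.O*; (0,1)=-1→.X./X.O/X.O; (0,2)=+1→..X/X.O/X.O; (1,1)=-1→.../XXO/X.O; (2,1)=-1→.../X.O/XXO
ply 2: X../X.O/X.O is terminal -1 (O); from .../X.O/X.O depth 5

X's best at [.../X.O/X.O]: (0,0)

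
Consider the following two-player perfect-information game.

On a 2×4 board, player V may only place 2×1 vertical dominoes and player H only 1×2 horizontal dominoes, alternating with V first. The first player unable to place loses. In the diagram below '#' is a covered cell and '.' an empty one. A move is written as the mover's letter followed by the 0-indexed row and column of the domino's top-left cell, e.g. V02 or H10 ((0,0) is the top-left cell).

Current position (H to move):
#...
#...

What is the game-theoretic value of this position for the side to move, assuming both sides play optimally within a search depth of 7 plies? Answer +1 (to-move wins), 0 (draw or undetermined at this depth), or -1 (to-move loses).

value(#.../#..., H) = +1

[#.../#...] H move#1: H01:+1/###./#...*, H02:+1/#.##/#..., H11:+1/#.../###., H12:+1/#.../#.##
[###./#...] V move#2: V03:-1/####/#..#*
[####/#..#] H move#3: H11:+1/####/####*
[####/####] end (terminal -1, V#4); searched #.../#... to 7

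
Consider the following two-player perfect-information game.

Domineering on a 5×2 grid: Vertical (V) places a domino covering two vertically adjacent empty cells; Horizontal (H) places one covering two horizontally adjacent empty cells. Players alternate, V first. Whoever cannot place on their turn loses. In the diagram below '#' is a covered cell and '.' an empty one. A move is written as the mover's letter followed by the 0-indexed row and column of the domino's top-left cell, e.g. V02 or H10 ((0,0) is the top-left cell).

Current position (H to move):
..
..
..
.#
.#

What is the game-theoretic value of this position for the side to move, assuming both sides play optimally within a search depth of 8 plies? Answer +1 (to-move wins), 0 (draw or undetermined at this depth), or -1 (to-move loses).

value(../../../.#/.#, H) = +1

p1 H@[../../../.#/.#]: H00[##/../../.#/.#]-1 H10[../##/../.#/.#]+1* H20[../../##/.#/.#]-1
p2 V@[../##/../.#/.#]: V20[../##/#./##/.#]-1* V30[../##/../##/##]-1
p3 H@[../##/#./##/.#]: H00[##/##/#./##/.#]+1*
p4 V@[##/##/#./##/.#] terminal -1; root [../../../.#/.#] d8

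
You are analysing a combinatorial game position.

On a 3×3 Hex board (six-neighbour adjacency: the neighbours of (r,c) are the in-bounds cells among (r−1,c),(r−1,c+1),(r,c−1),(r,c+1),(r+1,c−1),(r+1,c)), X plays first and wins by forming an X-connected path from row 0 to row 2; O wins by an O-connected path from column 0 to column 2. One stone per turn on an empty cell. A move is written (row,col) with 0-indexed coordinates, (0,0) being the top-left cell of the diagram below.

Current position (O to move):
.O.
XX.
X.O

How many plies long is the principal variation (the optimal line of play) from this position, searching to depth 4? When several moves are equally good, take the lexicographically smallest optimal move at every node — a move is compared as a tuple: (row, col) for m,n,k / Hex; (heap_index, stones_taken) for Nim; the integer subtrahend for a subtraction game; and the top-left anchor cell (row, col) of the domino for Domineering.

p1 O@[.O./XX./X.O]: (0,0)[OO./XX./X.O]-1* (0,2)[.OO/XX./X.O]-1 (1,2)[.O./XXO/X.O]-1 (2,1)[.O./XX./XOO]-1
p2 X@[OO./XX./X.O]: (0,2)[OOX/XX./X.O]+1* (1,2)[OO./XXX/X.O]-1 (2,1)[OO./XX./XXO]-1
p3 O@[OOX/XX./X.O] terminal -1; root [.O./XX./X.O] d4

PV length from [.O./XX./X.O]: 2 plies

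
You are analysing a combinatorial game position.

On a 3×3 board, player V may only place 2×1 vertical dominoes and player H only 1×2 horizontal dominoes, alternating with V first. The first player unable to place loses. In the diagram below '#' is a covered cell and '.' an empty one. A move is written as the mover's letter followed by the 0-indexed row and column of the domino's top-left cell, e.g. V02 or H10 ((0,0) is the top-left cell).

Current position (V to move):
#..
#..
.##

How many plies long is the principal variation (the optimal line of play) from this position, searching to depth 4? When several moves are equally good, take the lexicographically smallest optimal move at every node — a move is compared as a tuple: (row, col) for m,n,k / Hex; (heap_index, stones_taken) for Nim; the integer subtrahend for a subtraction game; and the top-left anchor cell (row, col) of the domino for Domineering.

PV length from [#../#../.##]: 1 ply

ply 1, V at #../#../.## | V01=+1→##./##./.##*; V02=+1→#.#/#.#/.##
ply 2: ##./##./.## is terminal -1 (H); from #../#../.## depth 4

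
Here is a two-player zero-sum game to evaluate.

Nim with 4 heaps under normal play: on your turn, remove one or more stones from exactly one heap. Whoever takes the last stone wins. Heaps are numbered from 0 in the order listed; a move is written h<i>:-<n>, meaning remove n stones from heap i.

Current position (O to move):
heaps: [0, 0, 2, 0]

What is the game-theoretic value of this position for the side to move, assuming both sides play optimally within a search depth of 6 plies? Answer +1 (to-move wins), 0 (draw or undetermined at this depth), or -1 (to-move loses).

[(0,0,2,0)] O move#1: h2:-1:-1/(0,0,1,0), h2:-2:+1/(0,0,0,0)*
[(0,0,0,0)] end (terminal -1, X#2); searched (0,0,2,0) to 6

value((0,0,2,0), O) = +1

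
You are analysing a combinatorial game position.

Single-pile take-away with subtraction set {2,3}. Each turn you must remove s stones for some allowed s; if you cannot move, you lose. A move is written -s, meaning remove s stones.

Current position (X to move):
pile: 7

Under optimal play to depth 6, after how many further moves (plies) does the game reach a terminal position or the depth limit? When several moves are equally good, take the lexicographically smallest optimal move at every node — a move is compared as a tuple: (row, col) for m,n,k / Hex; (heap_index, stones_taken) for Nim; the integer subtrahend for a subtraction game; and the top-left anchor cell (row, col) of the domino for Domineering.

PV length from [7]: 3 plies

ply 1, X at 7 | -2=+1→5*; -3=-1→4
ply 2, O at 5 | -2=-1→3*; -3=-1→2
ply 3, X at 3 | -2=+1→1*; -3=+1→0
ply 4: 1 is terminal -1 (O); from 7 depth 6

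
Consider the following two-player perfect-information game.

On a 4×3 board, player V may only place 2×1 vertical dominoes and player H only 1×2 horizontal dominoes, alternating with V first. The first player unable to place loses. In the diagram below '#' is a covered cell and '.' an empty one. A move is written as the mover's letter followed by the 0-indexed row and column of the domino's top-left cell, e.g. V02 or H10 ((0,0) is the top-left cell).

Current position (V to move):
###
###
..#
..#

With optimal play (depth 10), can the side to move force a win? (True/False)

V winning at [###/###/..#/..#]: True

[###/###/..#/..#] V move#1: V20:+1/###/###/#.#/#.#*, V21:+1/###/###/.##/.##
[###/###/#.#/#.#] end (terminal -1, H#2); searched ###/###/..#/..# to 10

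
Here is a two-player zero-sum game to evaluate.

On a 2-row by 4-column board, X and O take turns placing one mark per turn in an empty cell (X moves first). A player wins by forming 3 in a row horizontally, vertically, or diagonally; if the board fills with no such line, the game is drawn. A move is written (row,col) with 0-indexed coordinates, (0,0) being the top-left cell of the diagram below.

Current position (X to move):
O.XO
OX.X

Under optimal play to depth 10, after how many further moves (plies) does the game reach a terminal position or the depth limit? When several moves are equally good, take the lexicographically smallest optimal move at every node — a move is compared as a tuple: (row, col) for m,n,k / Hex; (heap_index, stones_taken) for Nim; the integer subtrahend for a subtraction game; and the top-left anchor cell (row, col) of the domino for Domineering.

p1 X@[O.XO/OX.X]: (0,1)[OXXO/OX.X]+0 (1,2)[O.XO/OXXX]+1*
p2 O@[O.XO/OXXX] terminal -1; root [O.XO/OX.X] d10

PV length from [O.XO/OX.X]: 1 ply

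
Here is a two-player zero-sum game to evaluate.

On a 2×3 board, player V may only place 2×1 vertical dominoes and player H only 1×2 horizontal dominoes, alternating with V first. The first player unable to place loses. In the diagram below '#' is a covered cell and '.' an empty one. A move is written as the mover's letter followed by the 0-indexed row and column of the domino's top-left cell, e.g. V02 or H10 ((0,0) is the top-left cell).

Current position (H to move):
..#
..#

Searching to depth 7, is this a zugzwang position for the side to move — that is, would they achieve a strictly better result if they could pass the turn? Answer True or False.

zugzwang(..#/..#, H) = False

p1 H@[..#/..#]: H00[###/..#]+1* H10[..#/###]+1
p2 V@[###/..#] terminal -1; root [..#/..#] d7
pass branch (V moves first from the same position):
  | p1 V@[..#/..#]: V00[#.#/#.#]+1* V01[.##/.##]+1
  | p2 H@[#.#/#.#] terminal -1; root [..#/..#] d7
H moving scores +1; H passing scores -1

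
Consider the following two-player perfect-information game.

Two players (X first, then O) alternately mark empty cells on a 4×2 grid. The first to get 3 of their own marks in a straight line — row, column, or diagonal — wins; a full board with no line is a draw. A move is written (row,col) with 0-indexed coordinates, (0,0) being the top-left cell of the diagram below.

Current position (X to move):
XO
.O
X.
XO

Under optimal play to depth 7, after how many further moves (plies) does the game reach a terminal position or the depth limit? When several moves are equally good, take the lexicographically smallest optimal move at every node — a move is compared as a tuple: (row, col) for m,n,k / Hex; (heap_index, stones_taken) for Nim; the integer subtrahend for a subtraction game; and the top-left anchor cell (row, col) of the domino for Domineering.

ply 1, X at XO/.O/X./XO | (1,0)=+1→XO/XO/X./XO*; (2,1)=+0→XO/.O/XX/XO
ply 2: XO/XO/X./XO is terminal -1 (O); from XO/.O/X./XO depth 7

PV length from [XO/.O/X./XO]: 1 ply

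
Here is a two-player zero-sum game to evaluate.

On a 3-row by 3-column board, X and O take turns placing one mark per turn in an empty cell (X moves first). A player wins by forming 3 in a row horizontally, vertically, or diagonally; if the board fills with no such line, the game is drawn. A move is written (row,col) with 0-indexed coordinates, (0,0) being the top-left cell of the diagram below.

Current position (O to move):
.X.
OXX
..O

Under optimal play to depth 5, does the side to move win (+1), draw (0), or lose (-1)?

value(.X./OXX/..O, O) = 0

ply 1, O at .X./OXX/..O | (0,0)=-1→OX./OXX/..O; (0,2)=-1→.XO/OXX/..O; (2,0)=-1→.X./OXX/O.O; (2,1)=+0→.X./OXX/.OO*
ply 2, X at .X./OXX/.OO | (0,0)=-1→XX./OXX/.OO; (0,2)=-1→.XX/OXX/.OO; (2,0)=+0→.X./OXX/XOO*
ply 3, O at .X./OXX/XOO | (0,0)=-1→OX./OXX/XOO; (0,2)=+0→.XO/OXX/XOO*
ply 4, X at .XO/OXX/XOO | (0,0)=+0→XXO/OXX/XOO*
ply 5: XXO/OXX/XOO is terminal +0 (O); from .X./OXX/..O depth 5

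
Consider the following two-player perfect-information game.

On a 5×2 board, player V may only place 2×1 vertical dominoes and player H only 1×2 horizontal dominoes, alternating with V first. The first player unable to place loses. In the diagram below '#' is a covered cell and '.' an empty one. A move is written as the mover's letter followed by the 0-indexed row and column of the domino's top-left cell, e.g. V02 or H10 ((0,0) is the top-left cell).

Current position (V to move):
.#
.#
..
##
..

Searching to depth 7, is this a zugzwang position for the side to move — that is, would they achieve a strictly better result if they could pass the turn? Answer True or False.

ply 1, V at .#/.#/../##/.. | V00=-1→##/##/../##/..*; V10=-1→.#/##/#./##/..
ply 2, H at ##/##/../##/.. | H20=+1→##/##/##/##/..*; H40=+1→##/##/../##/##
ply 3: ##/##/##/##/.. is terminal -1 (V); from .#/.#/../##/.. depth 7
if V skipped the turn, H would face:
~ ply 1, H at .#/.#/../##/.. | H20=+1→.#/.#/##/##/..*; H40=-1→.#/.#/../##/##
~ ply 2, V at .#/.#/##/##/.. | V00=-1→##/##/##/##/..*
~ ply 3, H at ##/##/##/##/.. | H40=+1→##/##/##/##/##*
~ ply 4: ##/##/##/##/## is terminal -1 (V); from .#/.#/../##/.. depth 7
compare (V): move=-1 vs pass=-1

zugzwang(.#/.#/../##/.., V) = False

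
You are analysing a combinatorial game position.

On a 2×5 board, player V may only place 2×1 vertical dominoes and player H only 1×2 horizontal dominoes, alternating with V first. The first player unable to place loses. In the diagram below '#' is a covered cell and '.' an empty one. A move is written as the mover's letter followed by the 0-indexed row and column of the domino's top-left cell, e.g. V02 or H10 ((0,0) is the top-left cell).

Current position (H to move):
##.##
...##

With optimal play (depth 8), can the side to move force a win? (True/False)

H winning at [##.##/...##]: True

[##.##/...##] H move#1: H10:-1/##.##/##.##, H11:+1/##.##/.####*
[##.##/.####] end (terminal -1, V#2); searched ##.##/...## to 8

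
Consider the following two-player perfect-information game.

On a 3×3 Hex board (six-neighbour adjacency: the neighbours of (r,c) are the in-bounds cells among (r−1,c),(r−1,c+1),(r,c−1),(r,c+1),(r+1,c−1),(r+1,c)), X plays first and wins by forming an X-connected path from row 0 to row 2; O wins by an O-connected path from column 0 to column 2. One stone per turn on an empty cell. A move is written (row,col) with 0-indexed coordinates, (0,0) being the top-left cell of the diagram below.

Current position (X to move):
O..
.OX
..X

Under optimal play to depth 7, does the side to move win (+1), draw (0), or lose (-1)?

ply 1, X at O../.OX/..X | (0,1)=-1→OX./.OX/..X; (0,2)=+1→O.X/.OX/..X*; (1,0)=-1→O../XOX/..X; (2,0)=-1→O../.OX/X.X; (2,1)=-1→O../.OX/.XX
ply 2: O.X/.OX/..X is terminal -1 (O); from O../.OX/..X depth 7

value(O../.OX/..X, X) = +1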